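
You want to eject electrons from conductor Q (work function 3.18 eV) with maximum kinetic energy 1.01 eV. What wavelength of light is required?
295.91 nm

From Einstein's equation: KE_max = hc/λ - φ

Rearranging for λ:
hc/λ = KE_max + φ
λ = hc/(KE_max + φ)

Required photon energy:
E_photon = KE_max + φ = 1.01 + 3.18 = 4.19 eV

Required wavelength:
λ = hc/E_photon = (6.626×10⁻³⁴)(3×10⁸) / (4.19 × 1.602×10⁻¹⁹)
λ = 295.91 nm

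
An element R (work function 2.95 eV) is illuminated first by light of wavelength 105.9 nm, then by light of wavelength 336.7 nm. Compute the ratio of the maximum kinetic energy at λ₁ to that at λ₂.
11.9586

Using Einstein's equation: KE_max = hc/λ - φ

For λ₁ = 105.9 nm:
E₁ = hc/λ₁ = 11.7077 eV
KE₁ = E₁ - φ = 11.7077 - 2.95 = 8.7577 eV

For λ₂ = 336.7 nm:
E₂ = hc/λ₂ = 3.6823 eV
KE₂ = E₂ - φ = 3.6823 - 2.95 = 0.7323 eV

Ratio: KE₁/KE₂ = 8.7577/0.7323 = 11.9586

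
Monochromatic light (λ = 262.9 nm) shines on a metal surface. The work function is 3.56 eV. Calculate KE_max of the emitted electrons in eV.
1.1560 eV

Using Einstein's photoelectric equation: KE_max = hf - φ = hc/λ - φ

First, calculate the photon energy:
E_photon = hc/λ = (6.626×10⁻³⁴ J·s)(3×10⁸ m/s) / (262.9×10⁻⁹ m)
E_photon = 4.7160 eV

Then, the maximum kinetic energy:
KE_max = E_photon - φ = 4.7160 eV - 3.56 eV = 1.1560 eV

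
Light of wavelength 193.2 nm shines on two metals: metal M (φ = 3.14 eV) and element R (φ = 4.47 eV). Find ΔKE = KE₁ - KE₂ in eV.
1.3300 eV

Using KE_max = hc/λ - φ for each metal:

Photon energy: E = hc/λ = 6.4174 eV

For metal M (φ₁ = 3.14 eV):
KE₁ = E - φ₁ = 6.4174 - 3.14 = 3.2774 eV

For element R (φ₂ = 4.47 eV):
KE₂ = E - φ₂ = 6.4174 - 4.47 = 1.9474 eV

Difference:
ΔKE = KE₁ - KE₂ = 3.2774 - 1.9474 = 1.3300 eV

Note: The difference equals the difference in work functions: 4.47 - 3.14 = 1.33 eV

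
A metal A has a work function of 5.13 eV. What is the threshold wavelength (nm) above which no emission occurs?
241.68 nm

The threshold wavelength is when the photon energy equals the work function:
hc/λ₀ = φ

Solving for λ₀:
λ₀ = hc/φ = (6.626×10⁻³⁴ J·s)(3×10⁸ m/s) / (5.13 eV × 1.602×10⁻¹⁹ J/eV)
λ₀ = 241.68 nm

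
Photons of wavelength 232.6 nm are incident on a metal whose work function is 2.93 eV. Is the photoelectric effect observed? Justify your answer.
Yes

For photoemission, the photon energy must exceed the work function.

Photon energy: E = hc/λ = 5.3304 eV
Work function: φ = 2.93 eV

Since E_photon (5.3304 eV) > φ (2.93 eV), photoemission WILL occur.
The threshold wavelength is λ₀ = hc/φ = 423.2 nm.
Since 232.6 nm < 423.2 nm, the light has sufficient energy.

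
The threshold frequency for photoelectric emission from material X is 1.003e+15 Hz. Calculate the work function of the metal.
4.15 eV

At the threshold frequency, photon energy equals work function:
φ = hf₀

Calculating:
φ = (6.626×10⁻³⁴ J·s)(1.003e+15 Hz)
φ = 4.15 eV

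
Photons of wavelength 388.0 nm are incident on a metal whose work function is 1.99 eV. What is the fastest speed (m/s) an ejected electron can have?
6.5118e+05 m/s

First, find the maximum kinetic energy:
E_photon = hc/λ = 3.1955 eV
KE_max = E_photon - φ = 3.1955 - 1.99 = 1.2055 eV

Convert to Joules: KE_max = 1.2055 × 1.602×10⁻¹⁹ J = 1.9314e-19 J

Then use KE = ½mv² to find velocity:
v = √(2·KE/m) = √(2 × 1.9314e-19 J / 9.109e-31 kg)
v = 6.5118e+05 m/s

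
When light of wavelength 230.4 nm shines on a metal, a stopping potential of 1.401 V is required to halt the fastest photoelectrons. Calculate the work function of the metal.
3.98 eV

The stopping potential gives the maximum kinetic energy: KE_max = eV_s = 1.401 eV

From Einstein's photoelectric equation: KE_max = hc/λ - φ
Rearranging: φ = hc/λ - KE_max

Calculate photon energy:
E_photon = hc/λ = (6.626×10⁻³⁴ J·s)(3×10⁸ m/s) / (230.4×10⁻⁹ m) = 5.3813 eV

Therefore:
φ = 5.3813 - 1.401 = 3.98 eV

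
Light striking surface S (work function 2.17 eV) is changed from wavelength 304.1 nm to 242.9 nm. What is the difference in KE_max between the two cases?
1.0272 eV

Using Einstein's equation: KE_max = hc/λ - φ

For λ₁ = 304.1 nm:
KE₁ = hc/λ₁ - φ = 4.0771 - 2.17 = 1.9071 eV

For λ₂ = 242.9 nm:
KE₂ = hc/λ₂ - φ = 5.1043 - 2.17 = 2.9343 eV

Change in KE:
ΔKE = KE₂ - KE₁ = 2.9343 - 1.9071 = 1.0272 eV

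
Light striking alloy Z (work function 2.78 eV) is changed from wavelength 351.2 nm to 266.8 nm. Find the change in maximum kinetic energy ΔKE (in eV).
1.1168 eV

Using Einstein's equation: KE_max = hc/λ - φ

For λ₁ = 351.2 nm:
KE₁ = hc/λ₁ - φ = 3.5303 - 2.78 = 0.7503 eV

For λ₂ = 266.8 nm:
KE₂ = hc/λ₂ - φ = 4.6471 - 2.78 = 1.8671 eV

Change in KE:
ΔKE = KE₂ - KE₁ = 1.8671 - 0.7503 = 1.1168 eV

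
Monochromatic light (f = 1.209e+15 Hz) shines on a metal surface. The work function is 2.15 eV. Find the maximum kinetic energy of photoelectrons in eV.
2.8500 eV

Using Einstein's photoelectric equation: KE_max = hf - φ

First, calculate the photon energy:
E_photon = hf = (6.626×10⁻³⁴ J·s)(1.209e+15 Hz)
E_photon = 5.0000 eV

Then, the maximum kinetic energy:
KE_max = E_photon - φ = 5.0000 eV - 2.15 eV = 2.8500 eV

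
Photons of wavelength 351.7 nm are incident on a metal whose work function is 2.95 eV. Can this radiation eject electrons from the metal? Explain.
Yes

For photoemission, the photon energy must exceed the work function.

Photon energy: E = hc/λ = 3.5253 eV
Work function: φ = 2.95 eV

Since E_photon (3.5253 eV) > φ (2.95 eV), photoemission WILL occur.
The threshold wavelength is λ₀ = hc/φ = 420.3 nm.
Since 351.7 nm < 420.3 nm, the light has sufficient energy.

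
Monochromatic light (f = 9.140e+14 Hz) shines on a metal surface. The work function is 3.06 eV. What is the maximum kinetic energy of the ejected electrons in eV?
0.7200 eV

Using Einstein's photoelectric equation: KE_max = hf - φ

First, calculate the photon energy:
E_photon = hf = (6.626×10⁻³⁴ J·s)(9.140e+14 Hz)
E_photon = 3.7800 eV

Then, the maximum kinetic energy:
KE_max = E_photon - φ = 3.7800 eV - 3.06 eV = 0.7200 eV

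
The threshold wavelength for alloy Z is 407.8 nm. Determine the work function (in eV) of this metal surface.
3.04 eV

At the threshold wavelength, photon energy equals work function:
φ = hc/λ₀

Calculating:
φ = (6.626×10⁻³⁴ J·s)(3×10⁸ m/s) / (407.8×10⁻⁹ m)
φ = 3.04 eV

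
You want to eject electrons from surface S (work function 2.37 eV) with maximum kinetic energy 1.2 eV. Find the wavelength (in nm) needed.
347.29 nm

From Einstein's equation: KE_max = hc/λ - φ

Rearranging for λ:
hc/λ = KE_max + φ
λ = hc/(KE_max + φ)

Required photon energy:
E_photon = KE_max + φ = 1.2 + 2.37 = 3.57 eV

Required wavelength:
λ = hc/E_photon = (6.626×10⁻³⁴)(3×10⁸) / (3.57 × 1.602×10⁻¹⁹)
λ = 347.29 nm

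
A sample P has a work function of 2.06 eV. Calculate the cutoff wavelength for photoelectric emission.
601.87 nm

The threshold wavelength is when the photon energy equals the work function:
hc/λ₀ = φ

Solving for λ₀:
λ₀ = hc/φ = (6.626×10⁻³⁴ J·s)(3×10⁸ m/s) / (2.06 eV × 1.602×10⁻¹⁹ J/eV)
λ₀ = 601.87 nm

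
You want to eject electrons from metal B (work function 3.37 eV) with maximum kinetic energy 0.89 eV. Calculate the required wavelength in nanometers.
291.04 nm

From Einstein's equation: KE_max = hc/λ - φ

Rearranging for λ:
hc/λ = KE_max + φ
λ = hc/(KE_max + φ)

Required photon energy:
E_photon = KE_max + φ = 0.89 + 3.37 = 4.26 eV

Required wavelength:
λ = hc/E_photon = (6.626×10⁻³⁴)(3×10⁸) / (4.26 × 1.602×10⁻¹⁹)
λ = 291.04 nm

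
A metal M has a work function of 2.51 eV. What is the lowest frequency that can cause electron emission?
6.0692e+14 Hz

The threshold frequency is when the photon energy equals the work function:
hf₀ = φ

Solving for f₀:
f₀ = φ/h = (2.51 eV × 1.602×10⁻¹⁹ J/eV) / (6.626×10⁻³⁴ J·s)
f₀ = 6.0692e+14 Hz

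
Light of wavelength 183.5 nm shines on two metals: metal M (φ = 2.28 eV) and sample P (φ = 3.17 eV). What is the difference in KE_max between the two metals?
0.8900 eV

Using KE_max = hc/λ - φ for each metal:

Photon energy: E = hc/λ = 6.7566 eV

For metal M (φ₁ = 2.28 eV):
KE₁ = E - φ₁ = 6.7566 - 2.28 = 4.4766 eV

For sample P (φ₂ = 3.17 eV):
KE₂ = E - φ₂ = 6.7566 - 3.17 = 3.5866 eV

Difference:
ΔKE = KE₁ - KE₂ = 4.4766 - 3.5866 = 0.8900 eV

Note: The difference equals the difference in work functions: 3.17 - 2.28 = 0.89 eV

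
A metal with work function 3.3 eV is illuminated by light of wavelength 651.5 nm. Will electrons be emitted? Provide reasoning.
No

For photoemission, the photon energy must exceed the work function.

Photon energy: E = hc/λ = 1.9031 eV
Work function: φ = 3.3 eV

Since E_photon (1.9031 eV) < φ (3.3 eV), photoemission will NOT occur.
The threshold wavelength is λ₀ = hc/φ = 375.7 nm.
Since 651.5 nm > 375.7 nm, the photons lack sufficient energy.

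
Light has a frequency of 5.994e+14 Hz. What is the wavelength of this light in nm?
500.15 nm

Using the wave equation: c = fλ

Solving for wavelength:
λ = c/f = (3×10⁸ m/s) / (5.994e+14 Hz)
λ = 500.15 nm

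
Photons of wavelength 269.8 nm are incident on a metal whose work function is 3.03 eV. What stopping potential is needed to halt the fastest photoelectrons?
1.5654 V

The stopping potential V_s satisfies: eV_s = KE_max

First, find KE_max using Einstein's equation:
E_photon = hc/λ = 4.5954 eV
KE_max = E_photon - φ = 4.5954 - 3.03 = 1.5654 eV

Since eV_s = KE_max:
V_s = KE_max/e = 1.5654 V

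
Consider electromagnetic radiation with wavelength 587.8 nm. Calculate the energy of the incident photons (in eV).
2.1093 eV

Using E = hf = hc/λ:

E = hc/λ = (6.626×10⁻³⁴ J·s)(3×10⁸ m/s) / (587.8×10⁻⁹ m)
E = 2.1093 eV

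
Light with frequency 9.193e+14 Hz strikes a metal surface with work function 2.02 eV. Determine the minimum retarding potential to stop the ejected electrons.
1.7819 V

The stopping potential V_s satisfies: eV_s = KE_max

First, find KE_max using Einstein's equation:
E_photon = hf = (6.626×10⁻³⁴ J·s)(9.193e+14 Hz) = 3.8019 eV
KE_max = E_photon - φ = 3.8019 - 2.02 = 1.7819 eV

Since eV_s = KE_max:
V_s = KE_max/e = 1.7819 V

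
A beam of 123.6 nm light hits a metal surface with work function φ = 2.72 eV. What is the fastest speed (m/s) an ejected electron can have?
1.6037e+06 m/s

First, find the maximum kinetic energy:
E_photon = hc/λ = 10.0311 eV
KE_max = E_photon - φ = 10.0311 - 2.72 = 7.3111 eV

Convert to Joules: KE_max = 7.3111 × 1.602×10⁻¹⁹ J = 1.1714e-18 J

Then use KE = ½mv² to find velocity:
v = √(2·KE/m) = √(2 × 1.1714e-18 J / 9.109e-31 kg)
v = 1.6037e+06 m/s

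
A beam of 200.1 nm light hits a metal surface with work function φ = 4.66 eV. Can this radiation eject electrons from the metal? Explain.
Yes

For photoemission, the photon energy must exceed the work function.

Photon energy: E = hc/λ = 6.1961 eV
Work function: φ = 4.66 eV

Since E_photon (6.1961 eV) > φ (4.66 eV), photoemission WILL occur.
The threshold wavelength is λ₀ = hc/φ = 266.1 nm.
Since 200.1 nm < 266.1 nm, the light has sufficient energy.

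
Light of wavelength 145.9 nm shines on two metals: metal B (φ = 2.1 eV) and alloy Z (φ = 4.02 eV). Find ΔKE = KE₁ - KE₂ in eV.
1.9200 eV

Using KE_max = hc/λ - φ for each metal:

Photon energy: E = hc/λ = 8.4979 eV

For metal B (φ₁ = 2.1 eV):
KE₁ = E - φ₁ = 8.4979 - 2.1 = 6.3979 eV

For alloy Z (φ₂ = 4.02 eV):
KE₂ = E - φ₂ = 8.4979 - 4.02 = 4.4779 eV

Difference:
ΔKE = KE₁ - KE₂ = 6.3979 - 4.4779 = 1.9200 eV

Note: The difference equals the difference in work functions: 4.02 - 2.1 = 1.92 eV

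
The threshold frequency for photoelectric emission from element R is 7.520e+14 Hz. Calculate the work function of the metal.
3.11 eV

At the threshold frequency, photon energy equals work function:
φ = hf₀

Calculating:
φ = (6.626×10⁻³⁴ J·s)(7.520e+14 Hz)
φ = 3.11 eV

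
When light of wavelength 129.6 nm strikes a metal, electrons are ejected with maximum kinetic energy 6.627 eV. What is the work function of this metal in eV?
2.94 eV

From Einstein's photoelectric equation: KE_max = hf - φ = hc/λ - φ

Rearranging for φ:
φ = hc/λ - KE_max

Calculate photon energy:
E_photon = hc/λ = 9.5667 eV

Therefore:
φ = 9.5667 - 6.627 = 2.94 eV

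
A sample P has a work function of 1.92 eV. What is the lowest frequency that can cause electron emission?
4.6425e+14 Hz

The threshold frequency is when the photon energy equals the work function:
hf₀ = φ

Solving for f₀:
f₀ = φ/h = (1.92 eV × 1.602×10⁻¹⁹ J/eV) / (6.626×10⁻³⁴ J·s)
f₀ = 4.6425e+14 Hz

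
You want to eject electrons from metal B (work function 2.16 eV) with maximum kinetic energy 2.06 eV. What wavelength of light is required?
293.80 nm

From Einstein's equation: KE_max = hc/λ - φ

Rearranging for λ:
hc/λ = KE_max + φ
λ = hc/(KE_max + φ)

Required photon energy:
E_photon = KE_max + φ = 2.06 + 2.16 = 4.22 eV

Required wavelength:
λ = hc/E_photon = (6.626×10⁻³⁴)(3×10⁸) / (4.22 × 1.602×10⁻¹⁹)
λ = 293.80 nm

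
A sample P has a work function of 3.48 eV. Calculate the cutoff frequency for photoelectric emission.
8.4146e+14 Hz

The threshold frequency is when the photon energy equals the work function:
hf₀ = φ

Solving for f₀:
f₀ = φ/h = (3.48 eV × 1.602×10⁻¹⁹ J/eV) / (6.626×10⁻³⁴ J·s)
f₀ = 8.4146e+14 Hz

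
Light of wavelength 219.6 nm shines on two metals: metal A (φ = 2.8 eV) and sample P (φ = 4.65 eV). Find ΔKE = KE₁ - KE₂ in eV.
1.8500 eV

Using KE_max = hc/λ - φ for each metal:

Photon energy: E = hc/λ = 5.6459 eV

For metal A (φ₁ = 2.8 eV):
KE₁ = E - φ₁ = 5.6459 - 2.8 = 2.8459 eV

For sample P (φ₂ = 4.65 eV):
KE₂ = E - φ₂ = 5.6459 - 4.65 = 0.9959 eV

Difference:
ΔKE = KE₁ - KE₂ = 2.8459 - 0.9959 = 1.8500 eV

Note: The difference equals the difference in work functions: 4.65 - 2.8 = 1.85 eV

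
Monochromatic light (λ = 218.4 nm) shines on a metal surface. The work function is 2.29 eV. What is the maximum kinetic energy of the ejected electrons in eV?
3.3869 eV

Using Einstein's photoelectric equation: KE_max = hf - φ = hc/λ - φ

First, calculate the photon energy:
E_photon = hc/λ = (6.626×10⁻³⁴ J·s)(3×10⁸ m/s) / (218.4×10⁻⁹ m)
E_photon = 5.6769 eV

Then, the maximum kinetic energy:
KE_max = E_photon - φ = 5.6769 eV - 2.29 eV = 3.3869 eV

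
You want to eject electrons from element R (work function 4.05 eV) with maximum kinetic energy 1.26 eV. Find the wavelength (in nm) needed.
233.49 nm

From Einstein's equation: KE_max = hc/λ - φ

Rearranging for λ:
hc/λ = KE_max + φ
λ = hc/(KE_max + φ)

Required photon energy:
E_photon = KE_max + φ = 1.26 + 4.05 = 5.31 eV

Required wavelength:
λ = hc/E_photon = (6.626×10⁻³⁴)(3×10⁸) / (5.31 × 1.602×10⁻¹⁹)
λ = 233.49 nm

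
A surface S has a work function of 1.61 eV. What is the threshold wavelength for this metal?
770.09 nm

The threshold wavelength is when the photon energy equals the work function:
hc/λ₀ = φ

Solving for λ₀:
λ₀ = hc/φ = (6.626×10⁻³⁴ J·s)(3×10⁸ m/s) / (1.61 eV × 1.602×10⁻¹⁹ J/eV)
λ₀ = 770.09 nm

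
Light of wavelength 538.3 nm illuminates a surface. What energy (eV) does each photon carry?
2.3033 eV

Using E = hf = hc/λ:

E = hc/λ = (6.626×10⁻³⁴ J·s)(3×10⁸ m/s) / (538.3×10⁻⁹ m)
E = 2.3033 eV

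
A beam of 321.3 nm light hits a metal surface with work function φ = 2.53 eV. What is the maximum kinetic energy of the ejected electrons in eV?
1.3288 eV

Using Einstein's photoelectric equation: KE_max = hf - φ = hc/λ - φ

First, calculate the photon energy:
E_photon = hc/λ = (6.626×10⁻³⁴ J·s)(3×10⁸ m/s) / (321.3×10⁻⁹ m)
E_photon = 3.8588 eV

Then, the maximum kinetic energy:
KE_max = E_photon - φ = 3.8588 eV - 2.53 eV = 1.3288 eV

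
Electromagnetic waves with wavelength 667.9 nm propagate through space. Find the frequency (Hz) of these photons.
4.4886e+14 Hz

Using the wave equation: c = fλ

Solving for frequency:
f = c/λ = (3×10⁸ m/s) / (667.9×10⁻⁹ m)
f = 4.4886e+14 Hz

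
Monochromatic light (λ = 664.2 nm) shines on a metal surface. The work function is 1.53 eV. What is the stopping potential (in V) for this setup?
0.3367 V

The stopping potential V_s satisfies: eV_s = KE_max

First, find KE_max using Einstein's equation:
E_photon = hc/λ = 1.8667 eV
KE_max = E_photon - φ = 1.8667 - 1.53 = 0.3367 eV

Since eV_s = KE_max:
V_s = KE_max/e = 0.3367 V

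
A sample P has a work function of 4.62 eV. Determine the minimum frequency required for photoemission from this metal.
1.1171e+15 Hz

The threshold frequency is when the photon energy equals the work function:
hf₀ = φ

Solving for f₀:
f₀ = φ/h = (4.62 eV × 1.602×10⁻¹⁹ J/eV) / (6.626×10⁻³⁴ J·s)
f₀ = 1.1171e+15 Hz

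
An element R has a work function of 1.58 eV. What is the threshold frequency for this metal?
3.8204e+14 Hz

The threshold frequency is when the photon energy equals the work function:
hf₀ = φ

Solving for f₀:
f₀ = φ/h = (1.58 eV × 1.602×10⁻¹⁹ J/eV) / (6.626×10⁻³⁴ J·s)
f₀ = 3.8204e+14 Hz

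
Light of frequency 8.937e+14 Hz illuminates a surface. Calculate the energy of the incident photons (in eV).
3.6960 eV

Using E = hf:

E = hf = (6.626×10⁻³⁴ J·s)(8.937e+14 Hz)
E = 3.6960 eV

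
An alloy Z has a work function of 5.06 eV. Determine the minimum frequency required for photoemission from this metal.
1.2235e+15 Hz

The threshold frequency is when the photon energy equals the work function:
hf₀ = φ

Solving for f₀:
f₀ = φ/h = (5.06 eV × 1.602×10⁻¹⁹ J/eV) / (6.626×10⁻³⁴ J·s)
f₀ = 1.2235e+15 Hz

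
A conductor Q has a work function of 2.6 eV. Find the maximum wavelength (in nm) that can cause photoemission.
476.86 nm

The threshold wavelength is when the photon energy equals the work function:
hc/λ₀ = φ

Solving for λ₀:
λ₀ = hc/φ = (6.626×10⁻³⁴ J·s)(3×10⁸ m/s) / (2.6 eV × 1.602×10⁻¹⁹ J/eV)
λ₀ = 476.86 nm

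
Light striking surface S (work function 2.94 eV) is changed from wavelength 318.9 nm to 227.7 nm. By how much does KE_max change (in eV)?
1.5572 eV

Using Einstein's equation: KE_max = hc/λ - φ

For λ₁ = 318.9 nm:
KE₁ = hc/λ₁ - φ = 3.8879 - 2.94 = 0.9479 eV

For λ₂ = 227.7 nm:
KE₂ = hc/λ₂ - φ = 5.4451 - 2.94 = 2.5051 eV

Change in KE:
ΔKE = KE₂ - KE₁ = 2.5051 - 0.9479 = 1.5572 eV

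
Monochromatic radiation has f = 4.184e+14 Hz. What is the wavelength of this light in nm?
716.52 nm

Using the wave equation: c = fλ

Solving for wavelength:
λ = c/f = (3×10⁸ m/s) / (4.184e+14 Hz)
λ = 716.52 nm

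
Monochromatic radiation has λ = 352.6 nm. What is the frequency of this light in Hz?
8.5023e+14 Hz

Using the wave equation: c = fλ

Solving for frequency:
f = c/λ = (3×10⁸ m/s) / (352.6×10⁻⁹ m)
f = 8.5023e+14 Hz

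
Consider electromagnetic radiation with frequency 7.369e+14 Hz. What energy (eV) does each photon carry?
3.0476 eV

Using E = hf:

E = hf = (6.626×10⁻³⁴ J·s)(7.369e+14 Hz)
E = 3.0476 eV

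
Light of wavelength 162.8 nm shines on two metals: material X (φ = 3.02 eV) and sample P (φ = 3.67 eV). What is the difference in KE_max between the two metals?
0.6500 eV

Using KE_max = hc/λ - φ for each metal:

Photon energy: E = hc/λ = 7.6157 eV

For material X (φ₁ = 3.02 eV):
KE₁ = E - φ₁ = 7.6157 - 3.02 = 4.5957 eV

For sample P (φ₂ = 3.67 eV):
KE₂ = E - φ₂ = 7.6157 - 3.67 = 3.9457 eV

Difference:
ΔKE = KE₁ - KE₂ = 4.5957 - 3.9457 = 0.6500 eV

Note: The difference equals the difference in work functions: 3.67 - 3.02 = 0.65 eV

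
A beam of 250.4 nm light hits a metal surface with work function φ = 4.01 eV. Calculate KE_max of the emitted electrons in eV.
0.9414 eV

Using Einstein's photoelectric equation: KE_max = hf - φ = hc/λ - φ

First, calculate the photon energy:
E_photon = hc/λ = (6.626×10⁻³⁴ J·s)(3×10⁸ m/s) / (250.4×10⁻⁹ m)
E_photon = 4.9514 eV

Then, the maximum kinetic energy:
KE_max = E_photon - φ = 4.9514 eV - 4.01 eV = 0.9414 eV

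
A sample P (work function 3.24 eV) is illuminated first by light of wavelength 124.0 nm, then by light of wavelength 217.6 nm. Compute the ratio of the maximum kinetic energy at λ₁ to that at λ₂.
2.7499

Using Einstein's equation: KE_max = hc/λ - φ

For λ₁ = 124.0 nm:
E₁ = hc/λ₁ = 9.9987 eV
KE₁ = E₁ - φ = 9.9987 - 3.24 = 6.7587 eV

For λ₂ = 217.6 nm:
E₂ = hc/λ₂ = 5.6978 eV
KE₂ = E₂ - φ = 5.6978 - 3.24 = 2.4578 eV

Ratio: KE₁/KE₂ = 6.7587/2.4578 = 2.7499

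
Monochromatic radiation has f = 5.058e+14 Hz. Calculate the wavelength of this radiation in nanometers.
592.71 nm

Using the wave equation: c = fλ

Solving for wavelength:
λ = c/f = (3×10⁸ m/s) / (5.058e+14 Hz)
λ = 592.71 nm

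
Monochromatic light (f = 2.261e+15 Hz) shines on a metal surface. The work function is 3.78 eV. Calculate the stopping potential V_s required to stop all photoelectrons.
5.5707 V

The stopping potential V_s satisfies: eV_s = KE_max

First, find KE_max using Einstein's equation:
E_photon = hf = (6.626×10⁻³⁴ J·s)(2.261e+15 Hz) = 9.3507 eV
KE_max = E_photon - φ = 9.3507 - 3.78 = 5.5707 eV

Since eV_s = KE_max:
V_s = KE_max/e = 5.5707 V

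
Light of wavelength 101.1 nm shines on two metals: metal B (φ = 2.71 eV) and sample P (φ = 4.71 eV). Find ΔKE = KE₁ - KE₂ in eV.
2.0000 eV

Using KE_max = hc/λ - φ for each metal:

Photon energy: E = hc/λ = 12.2635 eV

For metal B (φ₁ = 2.71 eV):
KE₁ = E - φ₁ = 12.2635 - 2.71 = 9.5535 eV

For sample P (φ₂ = 4.71 eV):
KE₂ = E - φ₂ = 12.2635 - 4.71 = 7.5535 eV

Difference:
ΔKE = KE₁ - KE₂ = 9.5535 - 7.5535 = 2.0000 eV

Note: The difference equals the difference in work functions: 4.71 - 2.71 = 2.00 eV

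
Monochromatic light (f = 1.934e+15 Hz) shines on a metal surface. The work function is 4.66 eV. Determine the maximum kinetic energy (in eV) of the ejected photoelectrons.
3.3384 eV

Using Einstein's photoelectric equation: KE_max = hf - φ

First, calculate the photon energy:
E_photon = hf = (6.626×10⁻³⁴ J·s)(1.934e+15 Hz)
E_photon = 7.9984 eV

Then, the maximum kinetic energy:
KE_max = E_photon - φ = 7.9984 eV - 4.66 eV = 3.3384 eV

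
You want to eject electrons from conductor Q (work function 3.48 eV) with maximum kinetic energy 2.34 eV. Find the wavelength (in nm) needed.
213.03 nm

From Einstein's equation: KE_max = hc/λ - φ

Rearranging for λ:
hc/λ = KE_max + φ
λ = hc/(KE_max + φ)

Required photon energy:
E_photon = KE_max + φ = 2.34 + 3.48 = 5.82 eV

Required wavelength:
λ = hc/E_photon = (6.626×10⁻³⁴)(3×10⁸) / (5.82 × 1.602×10⁻¹⁹)
λ = 213.03 nm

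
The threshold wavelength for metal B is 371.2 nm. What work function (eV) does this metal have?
3.34 eV

At the threshold wavelength, photon energy equals work function:
φ = hc/λ₀

Calculating:
φ = (6.626×10⁻³⁴ J·s)(3×10⁸ m/s) / (371.2×10⁻⁹ m)
φ = 3.34 eV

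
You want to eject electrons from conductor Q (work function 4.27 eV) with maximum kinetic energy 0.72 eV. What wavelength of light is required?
248.47 nm

From Einstein's equation: KE_max = hc/λ - φ

Rearranging for λ:
hc/λ = KE_max + φ
λ = hc/(KE_max + φ)

Required photon energy:
E_photon = KE_max + φ = 0.72 + 4.27 = 4.99 eV

Required wavelength:
λ = hc/E_photon = (6.626×10⁻³⁴)(3×10⁸) / (4.99 × 1.602×10⁻¹⁹)
λ = 248.47 nm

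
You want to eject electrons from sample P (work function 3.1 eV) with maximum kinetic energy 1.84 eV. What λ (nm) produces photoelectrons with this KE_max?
250.98 nm

From Einstein's equation: KE_max = hc/λ - φ

Rearranging for λ:
hc/λ = KE_max + φ
λ = hc/(KE_max + φ)

Required photon energy:
E_photon = KE_max + φ = 1.84 + 3.1 = 4.94 eV

Required wavelength:
λ = hc/E_photon = (6.626×10⁻³⁴)(3×10⁸) / (4.94 × 1.602×10⁻¹⁹)
λ = 250.98 nm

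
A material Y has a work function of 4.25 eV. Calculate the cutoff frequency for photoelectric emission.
1.0276e+15 Hz

The threshold frequency is when the photon energy equals the work function:
hf₀ = φ

Solving for f₀:
f₀ = φ/h = (4.25 eV × 1.602×10⁻¹⁹ J/eV) / (6.626×10⁻³⁴ J·s)
f₀ = 1.0276e+15 Hz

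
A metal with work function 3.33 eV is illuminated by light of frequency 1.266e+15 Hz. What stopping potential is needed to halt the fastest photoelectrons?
1.9058 V

The stopping potential V_s satisfies: eV_s = KE_max

First, find KE_max using Einstein's equation:
E_photon = hf = (6.626×10⁻³⁴ J·s)(1.266e+15 Hz) = 5.2358 eV
KE_max = E_photon - φ = 5.2358 - 3.33 = 1.9058 eV

Since eV_s = KE_max:
V_s = KE_max/e = 1.9058 V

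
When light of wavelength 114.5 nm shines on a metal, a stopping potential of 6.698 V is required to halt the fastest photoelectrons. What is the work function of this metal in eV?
4.13 eV

The stopping potential gives the maximum kinetic energy: KE_max = eV_s = 6.698 eV

From Einstein's photoelectric equation: KE_max = hc/λ - φ
Rearranging: φ = hc/λ - KE_max

Calculate photon energy:
E_photon = hc/λ = (6.626×10⁻³⁴ J·s)(3×10⁸ m/s) / (114.5×10⁻⁹ m) = 10.8283 eV

Therefore:
φ = 10.8283 - 6.698 = 4.13 eV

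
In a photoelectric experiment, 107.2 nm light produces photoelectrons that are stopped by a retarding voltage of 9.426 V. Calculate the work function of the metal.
2.14 eV

The stopping potential gives the maximum kinetic energy: KE_max = eV_s = 9.426 eV

From Einstein's photoelectric equation: KE_max = hc/λ - φ
Rearranging: φ = hc/λ - KE_max

Calculate photon energy:
E_photon = hc/λ = (6.626×10⁻³⁴ J·s)(3×10⁸ m/s) / (107.2×10⁻⁹ m) = 11.5657 eV

Therefore:
φ = 11.5657 - 9.426 = 2.14 eV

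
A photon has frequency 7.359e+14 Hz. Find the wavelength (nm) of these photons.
407.38 nm

Using the wave equation: c = fλ

Solving for wavelength:
λ = c/f = (3×10⁸ m/s) / (7.359e+14 Hz)
λ = 407.38 nm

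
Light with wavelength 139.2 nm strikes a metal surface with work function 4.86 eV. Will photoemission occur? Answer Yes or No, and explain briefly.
Yes

For photoemission, the photon energy must exceed the work function.

Photon energy: E = hc/λ = 8.9069 eV
Work function: φ = 4.86 eV

Since E_photon (8.9069 eV) > φ (4.86 eV), photoemission WILL occur.
The threshold wavelength is λ₀ = hc/φ = 255.1 nm.
Since 139.2 nm < 255.1 nm, the light has sufficient energy.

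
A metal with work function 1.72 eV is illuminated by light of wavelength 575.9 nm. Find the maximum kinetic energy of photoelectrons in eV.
0.4329 eV

Using Einstein's photoelectric equation: KE_max = hf - φ = hc/λ - φ

First, calculate the photon energy:
E_photon = hc/λ = (6.626×10⁻³⁴ J·s)(3×10⁸ m/s) / (575.9×10⁻⁹ m)
E_photon = 2.1529 eV

Then, the maximum kinetic energy:
KE_max = E_photon - φ = 2.1529 eV - 1.72 eV = 0.4329 eV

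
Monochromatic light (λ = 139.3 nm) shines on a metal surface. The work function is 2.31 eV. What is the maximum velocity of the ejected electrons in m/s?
1.5226e+06 m/s

First, find the maximum kinetic energy:
E_photon = hc/λ = 8.9005 eV
KE_max = E_photon - φ = 8.9005 - 2.31 = 6.5905 eV

Convert to Joules: KE_max = 6.5905 × 1.602×10⁻¹⁹ J = 1.0559e-18 J

Then use KE = ½mv² to find velocity:
v = √(2·KE/m) = √(2 × 1.0559e-18 J / 9.109e-31 kg)
v = 1.5226e+06 m/s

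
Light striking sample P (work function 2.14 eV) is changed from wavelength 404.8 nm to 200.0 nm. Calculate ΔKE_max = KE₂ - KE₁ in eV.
3.1364 eV

Using Einstein's equation: KE_max = hc/λ - φ

For λ₁ = 404.8 nm:
KE₁ = hc/λ₁ - φ = 3.0629 - 2.14 = 0.9229 eV

For λ₂ = 200.0 nm:
KE₂ = hc/λ₂ - φ = 6.1992 - 2.14 = 4.0592 eV

Change in KE:
ΔKE = KE₂ - KE₁ = 4.0592 - 0.9229 = 3.1364 eV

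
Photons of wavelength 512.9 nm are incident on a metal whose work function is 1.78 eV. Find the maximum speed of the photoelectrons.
4.7348e+05 m/s

First, find the maximum kinetic energy:
E_photon = hc/λ = 2.4173 eV
KE_max = E_photon - φ = 2.4173 - 1.78 = 0.6373 eV

Convert to Joules: KE_max = 0.6373 × 1.602×10⁻¹⁹ J = 1.0211e-19 J

Then use KE = ½mv² to find velocity:
v = √(2·KE/m) = √(2 × 1.0211e-19 J / 9.109e-31 kg)
v = 4.7348e+05 m/s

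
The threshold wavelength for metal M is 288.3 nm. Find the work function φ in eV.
4.30 eV

At the threshold wavelength, photon energy equals work function:
φ = hc/λ₀

Calculating:
φ = (6.626×10⁻³⁴ J·s)(3×10⁸ m/s) / (288.3×10⁻⁹ m)
φ = 4.30 eV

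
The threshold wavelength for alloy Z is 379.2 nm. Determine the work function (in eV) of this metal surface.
3.27 eV

At the threshold wavelength, photon energy equals work function:
φ = hc/λ₀

Calculating:
φ = (6.626×10⁻³⁴ J·s)(3×10⁸ m/s) / (379.2×10⁻⁹ m)
φ = 3.27 eV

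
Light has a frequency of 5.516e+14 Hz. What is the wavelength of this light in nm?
543.50 nm

Using the wave equation: c = fλ

Solving for wavelength:
λ = c/f = (3×10⁸ m/s) / (5.516e+14 Hz)
λ = 543.50 nm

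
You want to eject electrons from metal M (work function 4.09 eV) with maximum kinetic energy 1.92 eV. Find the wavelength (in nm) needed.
206.30 nm

From Einstein's equation: KE_max = hc/λ - φ

Rearranging for λ:
hc/λ = KE_max + φ
λ = hc/(KE_max + φ)

Required photon energy:
E_photon = KE_max + φ = 1.92 + 4.09 = 6.01 eV

Required wavelength:
λ = hc/E_photon = (6.626×10⁻³⁴)(3×10⁸) / (6.01 × 1.602×10⁻¹⁹)
λ = 206.30 nm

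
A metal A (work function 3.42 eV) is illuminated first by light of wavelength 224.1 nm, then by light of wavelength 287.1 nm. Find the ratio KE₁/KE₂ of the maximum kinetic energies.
2.3512

Using Einstein's equation: KE_max = hc/λ - φ

For λ₁ = 224.1 nm:
E₁ = hc/λ₁ = 5.5325 eV
KE₁ = E₁ - φ = 5.5325 - 3.42 = 2.1125 eV

For λ₂ = 287.1 nm:
E₂ = hc/λ₂ = 4.3185 eV
KE₂ = E₂ - φ = 4.3185 - 3.42 = 0.8985 eV

Ratio: KE₁/KE₂ = 2.1125/0.8985 = 2.3512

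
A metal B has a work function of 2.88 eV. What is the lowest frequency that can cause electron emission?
6.9638e+14 Hz

The threshold frequency is when the photon energy equals the work function:
hf₀ = φ

Solving for f₀:
f₀ = φ/h = (2.88 eV × 1.602×10⁻¹⁹ J/eV) / (6.626×10⁻³⁴ J·s)
f₀ = 6.9638e+14 Hz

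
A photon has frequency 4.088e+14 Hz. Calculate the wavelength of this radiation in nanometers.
733.35 nm

Using the wave equation: c = fλ

Solving for wavelength:
λ = c/f = (3×10⁸ m/s) / (4.088e+14 Hz)
λ = 733.35 nm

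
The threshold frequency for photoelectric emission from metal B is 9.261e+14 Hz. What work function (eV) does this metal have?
3.83 eV

At the threshold frequency, photon energy equals work function:
φ = hf₀

Calculating:
φ = (6.626×10⁻³⁴ J·s)(9.261e+14 Hz)
φ = 3.83 eV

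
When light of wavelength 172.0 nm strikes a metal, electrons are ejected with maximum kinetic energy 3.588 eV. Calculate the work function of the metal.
3.62 eV

From Einstein's photoelectric equation: KE_max = hf - φ = hc/λ - φ

Rearranging for φ:
φ = hc/λ - KE_max

Calculate photon energy:
E_photon = hc/λ = 7.2084 eV

Therefore:
φ = 7.2084 - 3.588 = 3.62 eV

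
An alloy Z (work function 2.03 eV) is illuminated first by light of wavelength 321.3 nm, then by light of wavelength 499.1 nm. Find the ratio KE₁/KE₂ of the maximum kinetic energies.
4.0269

Using Einstein's equation: KE_max = hc/λ - φ

For λ₁ = 321.3 nm:
E₁ = hc/λ₁ = 3.8588 eV
KE₁ = E₁ - φ = 3.8588 - 2.03 = 1.8288 eV

For λ₂ = 499.1 nm:
E₂ = hc/λ₂ = 2.4842 eV
KE₂ = E₂ - φ = 2.4842 - 2.03 = 0.4542 eV

Ratio: KE₁/KE₂ = 1.8288/0.4542 = 4.0269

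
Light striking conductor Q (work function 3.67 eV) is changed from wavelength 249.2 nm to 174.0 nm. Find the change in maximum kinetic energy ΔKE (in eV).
2.1502 eV

Using Einstein's equation: KE_max = hc/λ - φ

For λ₁ = 249.2 nm:
KE₁ = hc/λ₁ - φ = 4.9753 - 3.67 = 1.3053 eV

For λ₂ = 174.0 nm:
KE₂ = hc/λ₂ - φ = 7.1255 - 3.67 = 3.4555 eV

Change in KE:
ΔKE = KE₂ - KE₁ = 3.4555 - 1.3053 = 2.1502 eV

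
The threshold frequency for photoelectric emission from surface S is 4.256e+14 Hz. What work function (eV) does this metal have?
1.76 eV

At the threshold frequency, photon energy equals work function:
φ = hf₀

Calculating:
φ = (6.626×10⁻³⁴ J·s)(4.256e+14 Hz)
φ = 1.76 eV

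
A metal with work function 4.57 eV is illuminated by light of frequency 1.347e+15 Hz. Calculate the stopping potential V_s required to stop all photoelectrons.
1.0007 V

The stopping potential V_s satisfies: eV_s = KE_max

First, find KE_max using Einstein's equation:
E_photon = hf = (6.626×10⁻³⁴ J·s)(1.347e+15 Hz) = 5.5707 eV
KE_max = E_photon - φ = 5.5707 - 4.57 = 1.0007 eV

Since eV_s = KE_max:
V_s = KE_max/e = 1.0007 V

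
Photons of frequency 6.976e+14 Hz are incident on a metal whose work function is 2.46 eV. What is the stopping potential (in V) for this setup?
0.4250 V

The stopping potential V_s satisfies: eV_s = KE_max

First, find KE_max using Einstein's equation:
E_photon = hf = (6.626×10⁻³⁴ J·s)(6.976e+14 Hz) = 2.8850 eV
KE_max = E_photon - φ = 2.8850 - 2.46 = 0.4250 eV

Since eV_s = KE_max:
V_s = KE_max/e = 0.4250 V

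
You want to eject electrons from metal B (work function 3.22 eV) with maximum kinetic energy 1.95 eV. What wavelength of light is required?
239.81 nm

From Einstein's equation: KE_max = hc/λ - φ

Rearranging for λ:
hc/λ = KE_max + φ
λ = hc/(KE_max + φ)

Required photon energy:
E_photon = KE_max + φ = 1.95 + 3.22 = 5.17 eV

Required wavelength:
λ = hc/E_photon = (6.626×10⁻³⁴)(3×10⁸) / (5.17 × 1.602×10⁻¹⁹)
λ = 239.81 nm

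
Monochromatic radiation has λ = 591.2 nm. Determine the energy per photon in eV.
2.0972 eV

Using E = hf = hc/λ:

E = hc/λ = (6.626×10⁻³⁴ J·s)(3×10⁸ m/s) / (591.2×10⁻⁹ m)
E = 2.0972 eV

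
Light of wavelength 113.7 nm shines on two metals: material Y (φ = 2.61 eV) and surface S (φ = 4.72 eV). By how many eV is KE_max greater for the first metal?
2.1100 eV

Using KE_max = hc/λ - φ for each metal:

Photon energy: E = hc/λ = 10.9045 eV

For material Y (φ₁ = 2.61 eV):
KE₁ = E - φ₁ = 10.9045 - 2.61 = 8.2945 eV

For surface S (φ₂ = 4.72 eV):
KE₂ = E - φ₂ = 10.9045 - 4.72 = 6.1845 eV

Difference:
ΔKE = KE₁ - KE₂ = 8.2945 - 6.1845 = 2.1100 eV

Note: The difference equals the difference in work functions: 4.72 - 2.61 = 2.11 eV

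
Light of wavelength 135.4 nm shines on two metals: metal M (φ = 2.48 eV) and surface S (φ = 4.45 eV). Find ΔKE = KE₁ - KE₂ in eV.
1.9700 eV

Using KE_max = hc/λ - φ for each metal:

Photon energy: E = hc/λ = 9.1569 eV

For metal M (φ₁ = 2.48 eV):
KE₁ = E - φ₁ = 9.1569 - 2.48 = 6.6769 eV

For surface S (φ₂ = 4.45 eV):
KE₂ = E - φ₂ = 9.1569 - 4.45 = 4.7069 eV

Difference:
ΔKE = KE₁ - KE₂ = 6.6769 - 4.7069 = 1.9700 eV

Note: The difference equals the difference in work functions: 4.45 - 2.48 = 1.97 eV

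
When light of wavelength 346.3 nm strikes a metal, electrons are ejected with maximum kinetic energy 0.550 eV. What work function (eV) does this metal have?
3.03 eV

From Einstein's photoelectric equation: KE_max = hf - φ = hc/λ - φ

Rearranging for φ:
φ = hc/λ - KE_max

Calculate photon energy:
E_photon = hc/λ = 3.5803 eV

Therefore:
φ = 3.5803 - 0.550 = 3.03 eV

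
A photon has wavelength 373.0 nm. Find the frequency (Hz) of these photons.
8.0373e+14 Hz

Using the wave equation: c = fλ

Solving for frequency:
f = c/λ = (3×10⁸ m/s) / (373.0×10⁻⁹ m)
f = 8.0373e+14 Hz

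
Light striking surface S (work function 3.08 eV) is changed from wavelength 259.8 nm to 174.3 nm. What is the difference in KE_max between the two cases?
2.3410 eV

Using Einstein's equation: KE_max = hc/λ - φ

For λ₁ = 259.8 nm:
KE₁ = hc/λ₁ - φ = 4.7723 - 3.08 = 1.6923 eV

For λ₂ = 174.3 nm:
KE₂ = hc/λ₂ - φ = 7.1133 - 3.08 = 4.0333 eV

Change in KE:
ΔKE = KE₂ - KE₁ = 4.0333 - 1.6923 = 2.3410 eV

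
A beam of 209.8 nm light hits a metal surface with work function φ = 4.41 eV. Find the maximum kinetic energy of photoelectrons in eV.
1.4996 eV

Using Einstein's photoelectric equation: KE_max = hf - φ = hc/λ - φ

First, calculate the photon energy:
E_photon = hc/λ = (6.626×10⁻³⁴ J·s)(3×10⁸ m/s) / (209.8×10⁻⁹ m)
E_photon = 5.9096 eV

Then, the maximum kinetic energy:
KE_max = E_photon - φ = 5.9096 eV - 4.41 eV = 1.4996 eV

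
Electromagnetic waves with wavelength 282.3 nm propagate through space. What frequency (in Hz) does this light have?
1.0620e+15 Hz

Using the wave equation: c = fλ

Solving for frequency:
f = c/λ = (3×10⁸ m/s) / (282.3×10⁻⁹ m)
f = 1.0620e+15 Hz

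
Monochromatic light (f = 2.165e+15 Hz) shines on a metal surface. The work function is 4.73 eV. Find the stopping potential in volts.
4.2237 V

The stopping potential V_s satisfies: eV_s = KE_max

First, find KE_max using Einstein's equation:
E_photon = hf = (6.626×10⁻³⁴ J·s)(2.165e+15 Hz) = 8.9537 eV
KE_max = E_photon - φ = 8.9537 - 4.73 = 4.2237 eV

Since eV_s = KE_max:
V_s = KE_max/e = 4.2237 V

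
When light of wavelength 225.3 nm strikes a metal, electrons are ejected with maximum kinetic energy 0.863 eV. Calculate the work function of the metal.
4.64 eV

From Einstein's photoelectric equation: KE_max = hf - φ = hc/λ - φ

Rearranging for φ:
φ = hc/λ - KE_max

Calculate photon energy:
E_photon = hc/λ = 5.5031 eV

Therefore:
φ = 5.5031 - 0.863 = 4.64 eV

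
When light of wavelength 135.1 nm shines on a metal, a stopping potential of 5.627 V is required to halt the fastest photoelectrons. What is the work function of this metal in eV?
3.55 eV

The stopping potential gives the maximum kinetic energy: KE_max = eV_s = 5.627 eV

From Einstein's photoelectric equation: KE_max = hc/λ - φ
Rearranging: φ = hc/λ - KE_max

Calculate photon energy:
E_photon = hc/λ = (6.626×10⁻³⁴ J·s)(3×10⁸ m/s) / (135.1×10⁻⁹ m) = 9.1772 eV

Therefore:
φ = 9.1772 - 5.627 = 3.55 eV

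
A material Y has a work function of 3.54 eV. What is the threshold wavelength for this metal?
350.24 nm

The threshold wavelength is when the photon energy equals the work function:
hc/λ₀ = φ

Solving for λ₀:
λ₀ = hc/φ = (6.626×10⁻³⁴ J·s)(3×10⁸ m/s) / (3.54 eV × 1.602×10⁻¹⁹ J/eV)
λ₀ = 350.24 nm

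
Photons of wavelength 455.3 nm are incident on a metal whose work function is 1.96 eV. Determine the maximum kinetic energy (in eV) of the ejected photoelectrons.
0.7631 eV

Using Einstein's photoelectric equation: KE_max = hf - φ = hc/λ - φ

First, calculate the photon energy:
E_photon = hc/λ = (6.626×10⁻³⁴ J·s)(3×10⁸ m/s) / (455.3×10⁻⁹ m)
E_photon = 2.7231 eV

Then, the maximum kinetic energy:
KE_max = E_photon - φ = 2.7231 eV - 1.96 eV = 0.7631 eV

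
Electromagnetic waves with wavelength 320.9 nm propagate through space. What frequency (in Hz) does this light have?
9.3422e+14 Hz

Using the wave equation: c = fλ

Solving for frequency:
f = c/λ = (3×10⁸ m/s) / (320.9×10⁻⁹ m)
f = 9.3422e+14 Hz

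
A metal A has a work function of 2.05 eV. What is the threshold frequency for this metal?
4.9569e+14 Hz

The threshold frequency is when the photon energy equals the work function:
hf₀ = φ

Solving for f₀:
f₀ = φ/h = (2.05 eV × 1.602×10⁻¹⁹ J/eV) / (6.626×10⁻³⁴ J·s)
f₀ = 4.9569e+14 Hz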